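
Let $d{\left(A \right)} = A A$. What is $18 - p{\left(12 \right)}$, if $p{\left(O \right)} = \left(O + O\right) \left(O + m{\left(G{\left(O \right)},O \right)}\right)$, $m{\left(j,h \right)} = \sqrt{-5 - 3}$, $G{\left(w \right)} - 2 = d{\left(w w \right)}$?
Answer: $-270 - 48 i \sqrt{2} \approx -270.0 - 67.882 i$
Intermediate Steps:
$d{\left(A \right)} = A^{2}$
$G{\left(w \right)} = 2 + w^{4}$ ($G{\left(w \right)} = 2 + \left(w w\right)^{2} = 2 + \left(w^{2}\right)^{2} = 2 + w^{4}$)
$m{\left(j,h \right)} = 2 i \sqrt{2}$ ($m{\left(j,h \right)} = \sqrt{-8} = 2 i \sqrt{2}$)
$p{\left(O \right)} = 2 O \left(O + 2 i \sqrt{2}\right)$ ($p{\left(O \right)} = \left(O + O\right) \left(O + 2 i \sqrt{2}\right) = 2 O \left(O + 2 i \sqrt{2}\right)$)
$18 - p{\left(12 \right)} = 18 - 2 \cdot 12 \left(12 + 2 i \sqrt{2}\right) = 18 - \left(288 + 48 i \sqrt{2}\right) = -270 - 48 i \sqrt{2}$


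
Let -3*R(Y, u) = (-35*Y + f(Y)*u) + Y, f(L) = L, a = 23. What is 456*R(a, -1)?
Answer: 122360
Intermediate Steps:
R(Y, u) = 34*Y/3 - Y*u/3 (R(Y, u) = -((-35*Y + Y*u) + Y)/3 = -(-34*Y + Y*u)/3 = 34*Y/3 - Y*u/3)
456*R(a, -1) = 456*((⅓)*23*(34 - 1*(-1))) = 456*((⅓)*23*(34 + 1)) = 456*((⅓)*23*35) = 456*(805/3) = 122360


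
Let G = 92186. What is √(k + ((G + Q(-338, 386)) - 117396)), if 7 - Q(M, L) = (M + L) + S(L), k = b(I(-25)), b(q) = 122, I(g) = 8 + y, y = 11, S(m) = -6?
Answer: I*√25123 ≈ 158.5*I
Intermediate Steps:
I(g) = 19 (I(g) = 8 + 11 = 19)
k = 122
Q(M, L) = 13 - L - M (Q(M, L) = 7 - ((M + L) - 6) = 7 - ((L + M) - 6) = 7 - (-6 + L + M) = 7 + (6 - L - M) = 13 - L - M)
√(k + ((G + Q(-338, 386)) - 117396)) = √(122 + ((92186 + (13 - 1*386 - 1*(-338))) - 117396)) = √(122 + ((92186 + (13 - 386 + 338)) - 117396)) = √(122 + ((92186 - 35) - 117396)) = √(122 + (92151 - 117396)) = √(122 - 25245) = √(-25123) = I*√25123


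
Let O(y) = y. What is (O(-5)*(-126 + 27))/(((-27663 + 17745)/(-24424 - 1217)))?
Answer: 1410255/1102 ≈ 1279.7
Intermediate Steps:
(O(-5)*(-126 + 27))/(((-27663 + 17745)/(-24424 - 1217))) = (-5*(-126 + 27))/(((-27663 + 17745)/(-24424 - 1217))) = (-5*(-99))/((-9918/(-25641))) = 495/((-9918*(-1/25641))) = 495/(1102/2849) = 495*(2849/1102) = 1410255/1102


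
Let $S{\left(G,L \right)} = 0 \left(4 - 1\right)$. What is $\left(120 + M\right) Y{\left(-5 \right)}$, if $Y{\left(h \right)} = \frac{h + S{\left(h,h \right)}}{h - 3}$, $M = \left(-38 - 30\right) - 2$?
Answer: $\frac{125}{4} \approx 31.25$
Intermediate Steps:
$S{\left(G,L \right)} = 0$ ($S{\left(G,L \right)} = 0 \cdot 3 = 0$)
$M = -70$ ($M = -68 - 2 = -70$)
$Y{\left(h \right)} = \frac{h}{-3 + h}$ ($Y{\left(h \right)} = \frac{h + 0}{h - 3} = \frac{h}{-3 + h}$)
$\left(120 + M\right) Y{\left(-5 \right)} = \left(120 - 70\right) \left(- \frac{5}{-3 - 5}\right) = 50 \left(- \frac{5}{-8}\right) = 50 \left(\left(-5\right) \left(- \frac{1}{8}\right)\right) = 50 \cdot \frac{5}{8} = \frac{125}{4}$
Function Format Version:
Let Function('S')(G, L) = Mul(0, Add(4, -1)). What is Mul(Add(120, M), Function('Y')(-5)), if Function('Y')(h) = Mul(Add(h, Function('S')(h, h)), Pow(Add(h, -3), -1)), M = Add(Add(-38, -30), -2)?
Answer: Rational(125, 4) ≈ 31.250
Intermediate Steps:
Function('S')(G, L) = 0 (Function('S')(G, L) = Mul(0, 3) = 0)
M = -70 (M = Add(-68, -2) = -70)
Function('Y')(h) = Mul(h, Pow(Add(-3, h), -1)) (Function('Y')(h) = Mul(Add(h, 0), Pow(Add(h, -3), -1)) = Mul(h, Pow(Add(-3, h), -1)))
Mul(Add(120, M), Function('Y')(-5)) = Mul(Add(120, -70), Mul(-5, Pow(Add(-3, -5), -1))) = Mul(50, Mul(-5, Pow(-8, -1))) = Mul(50, Mul(-5, Rational(-1, 8))) = Mul(50, Rational(5, 8)) = Rational(125, 4)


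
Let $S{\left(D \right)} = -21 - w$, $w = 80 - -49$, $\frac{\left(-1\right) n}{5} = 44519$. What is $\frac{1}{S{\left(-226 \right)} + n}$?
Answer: $- \frac{1}{222745} \approx -4.4894 \cdot 10^{-6}$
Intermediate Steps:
$n = -222595$ ($n = \left(-5\right) 44519 = -222595$)
$w = 129$ ($w = 80 + 49 = 129$)
$S{\left(D \right)} = -150$ ($S{\left(D \right)} = -21 - 129 = -150$)
$\frac{1}{S{\left(-226 \right)} + n} = \frac{1}{-150 - 222595} = \frac{1}{-222745} = - \frac{1}{222745}$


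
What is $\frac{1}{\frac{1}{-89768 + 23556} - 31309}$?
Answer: $- \frac{66212}{2073031509} \approx -3.194 \cdot 10^{-5}$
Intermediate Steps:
$\frac{1}{\frac{1}{-89768 + 23556} - 31309} = \frac{1}{\frac{1}{-66212} - 31309} = \frac{1}{- \frac{1}{66212} - 31309} = \frac{1}{- \frac{2073031509}{66212}} = - \frac{66212}{2073031509}$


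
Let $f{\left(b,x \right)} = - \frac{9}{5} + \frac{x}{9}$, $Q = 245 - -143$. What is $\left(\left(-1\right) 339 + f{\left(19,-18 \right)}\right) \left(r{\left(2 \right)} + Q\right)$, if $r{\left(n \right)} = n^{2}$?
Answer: $- \frac{671888}{5} \approx -1.3438 \cdot 10^{5}$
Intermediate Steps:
$Q = 388$ ($Q = 245 + 143 = 388$)
$f{\left(b,x \right)} = - \frac{9}{5} + \frac{x}{9}$ ($f{\left(b,x \right)} = \left(-9\right) \frac{1}{5} + x \frac{1}{9} = - \frac{9}{5} + \frac{x}{9}$)
$\left(\left(-1\right) 339 + f{\left(19,-18 \right)}\right) \left(r{\left(2 \right)} + Q\right) = \left(\left(-1\right) 339 + \left(- \frac{9}{5} + \frac{1}{9} \left(-18\right)\right)\right) \left(2^{2} + 388\right) = \left(-339 - \frac{19}{5}\right) \left(4 + 388\right) = \left(-339 - \frac{19}{5}\right) 392 = \left(- \frac{1714}{5}\right) 392 = - \frac{671888}{5}$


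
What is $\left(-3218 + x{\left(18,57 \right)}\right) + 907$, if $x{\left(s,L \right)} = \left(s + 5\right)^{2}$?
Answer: $-1782$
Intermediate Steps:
$x{\left(s,L \right)} = \left(5 + s\right)^{2}$
$\left(-3218 + x{\left(18,57 \right)}\right) + 907 = \left(-3218 + \left(5 + 18\right)^{2}\right) + 907 = \left(-3218 + 23^{2}\right) + 907 = \left(-3218 + 529\right) + 907 = -2689 + 907 = -1782$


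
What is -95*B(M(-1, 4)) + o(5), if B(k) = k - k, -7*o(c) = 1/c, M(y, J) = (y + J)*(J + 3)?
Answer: -1/35 ≈ -0.028571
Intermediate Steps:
M(y, J) = (3 + J)*(J + y) (M(y, J) = (J + y)*(3 + J) = (3 + J)*(J + y))
o(c) = -1/(7*c)
B(k) = 0
-95*B(M(-1, 4)) + o(5) = -95*0 - 1/7/5 = 0 - 1/7*1/5 = 0 - 1/35 = -1/35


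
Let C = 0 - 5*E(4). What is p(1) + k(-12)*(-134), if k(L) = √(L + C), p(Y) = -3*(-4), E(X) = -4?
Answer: 12 - 268*√2 ≈ -367.01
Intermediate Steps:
p(Y) = 12
C = 20 (C = 0 - 5*(-4) = 0 + 20 = 20)
k(L) = √(20 + L) (k(L) = √(L + 20) = √(20 + L))
p(1) + k(-12)*(-134) = 12 + √(20 - 12)*(-134) = 12 + √8*(-134) = 12 + (2*√2)*(-134) = 12 - 268*√2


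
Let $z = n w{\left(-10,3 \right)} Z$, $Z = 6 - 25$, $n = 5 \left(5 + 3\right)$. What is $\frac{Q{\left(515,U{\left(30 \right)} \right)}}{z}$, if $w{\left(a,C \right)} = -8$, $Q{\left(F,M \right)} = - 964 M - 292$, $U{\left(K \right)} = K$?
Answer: $- \frac{7303}{1520} \approx -4.8046$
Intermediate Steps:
$Q{\left(F,M \right)} = -292 - 964 M$
$n = 40$ ($n = 5 \cdot 8 = 40$)
$Z = -19$ ($Z = 6 - 25 = -19$)
$z = 6080$ ($z = 40 \left(-8\right) \left(-19\right) = \left(-320\right) \left(-19\right) = 6080$)
$\frac{Q{\left(515,U{\left(30 \right)} \right)}}{z} = \frac{-292 - 28920}{6080} = \left(-292 - 28920\right) \frac{1}{6080} = \left(-29212\right) \frac{1}{6080} = - \frac{7303}{1520}$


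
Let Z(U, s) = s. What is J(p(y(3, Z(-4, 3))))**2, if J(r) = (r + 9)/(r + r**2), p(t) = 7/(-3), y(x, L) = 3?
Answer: 225/49 ≈ 4.5918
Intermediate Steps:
p(t) = -7/3 (p(t) = 7*(-1/3) = -7/3)
J(r) = (9 + r)/(r + r**2)
J(p(y(3, Z(-4, 3))))**2 = ((9 - 7/3)/((-7/3)*(1 - 7/3)))**2 = (-3/7*20/3/(-4/3))**2 = (-3/7*(-3/4)*20/3)**2 = (15/7)**2 = 225/49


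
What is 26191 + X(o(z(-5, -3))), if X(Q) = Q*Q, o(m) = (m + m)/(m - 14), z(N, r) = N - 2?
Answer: 235723/9 ≈ 26191.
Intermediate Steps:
z(N, r) = -2 + N
o(m) = 2*m/(-14 + m) (o(m) = (2*m)/(-14 + m) = 2*m/(-14 + m))
X(Q) = Q²
26191 + X(o(z(-5, -3))) = 26191 + (2*(-2 - 5)/(-14 + (-2 - 5)))² = 26191 + (2*(-7)/(-14 - 7))² = 26191 + (2*(-7)/(-21))² = 26191 + (2*(-7)*(-1/21))² = 26191 + (⅔)² = 26191 + 4/9 = 235723/9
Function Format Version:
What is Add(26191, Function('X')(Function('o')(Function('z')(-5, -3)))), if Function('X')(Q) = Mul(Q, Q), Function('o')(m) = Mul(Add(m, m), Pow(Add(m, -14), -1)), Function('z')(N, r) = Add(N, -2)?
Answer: Rational(235723, 9) ≈ 26191.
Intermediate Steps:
Function('z')(N, r) = Add(-2, N)
Function('o')(m) = Mul(2, m, Pow(Add(-14, m), -1)) (Function('o')(m) = Mul(Mul(2, m), Pow(Add(-14, m), -1)) = Mul(2, m, Pow(Add(-14, m), -1)))
Function('X')(Q) = Pow(Q, 2)
Add(26191, Function('X')(Function('o')(Function('z')(-5, -3)))) = Add(26191, Pow(Mul(2, Add(-2, -5), Pow(Add(-14, Add(-2, -5)), -1)), 2)) = Add(26191, Pow(Mul(2, -7, Pow(Add(-14, -7), -1)), 2)) = Add(26191, Pow(Mul(2, -7, Pow(-21, -1)), 2)) = Add(26191, Pow(Mul(2, -7, Rational(-1, 21)), 2)) = Add(26191, Pow(Rational(2, 3), 2)) = Add(26191, Rational(4, 9)) = Rational(235723, 9)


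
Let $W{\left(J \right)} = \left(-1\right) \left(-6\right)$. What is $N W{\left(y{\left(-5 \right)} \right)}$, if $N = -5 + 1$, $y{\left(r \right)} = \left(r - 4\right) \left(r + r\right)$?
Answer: $-24$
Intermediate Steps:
$y{\left(r \right)} = 2 r \left(-4 + r\right)$ ($y{\left(r \right)} = \left(-4 + r\right) 2 r = 2 r \left(-4 + r\right)$)
$W{\left(J \right)} = 6$
$N = -4$
$N W{\left(y{\left(-5 \right)} \right)} = \left(-4\right) 6 = -24$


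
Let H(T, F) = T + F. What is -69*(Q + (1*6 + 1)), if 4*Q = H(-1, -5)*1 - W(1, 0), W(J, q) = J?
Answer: -1449/4 ≈ -362.25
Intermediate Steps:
H(T, F) = F + T
Q = -7/4 (Q = ((-5 - 1)*1 - 1*1)/4 = (-6*1 - 1)/4 = (-6 - 1)/4 = (1/4)*(-7) = -7/4 ≈ -1.7500)
-69*(Q + (1*6 + 1)) = -69*(-7/4 + (1*6 + 1)) = -69*(-7/4 + (6 + 1)) = -69*(-7/4 + 7) = -69*21/4 = -1449/4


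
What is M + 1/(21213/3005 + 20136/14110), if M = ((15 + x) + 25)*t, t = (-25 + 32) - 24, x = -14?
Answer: -15899985607/35982411 ≈ -441.88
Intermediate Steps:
t = -17 (t = 7 - 24 = -17)
M = -442 (M = ((15 - 14) + 25)*(-17) = (1 + 25)*(-17) = 26*(-17) = -442)
M + 1/(21213/3005 + 20136/14110) = -442 + 1/(21213/3005 + 20136/14110) = -442 + 1/(21213*(1/3005) + 20136*(1/14110)) = -442 + 1/(21213/3005 + 10068/7055) = -442 + 1/(35982411/4240055) = -442 + 4240055/35982411 = -15899985607/35982411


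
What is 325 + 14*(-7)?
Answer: 227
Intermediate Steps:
325 + 14*(-7) = 325 - 98 = 227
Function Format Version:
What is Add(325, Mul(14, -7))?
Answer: 227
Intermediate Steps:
Add(325, Mul(14, -7)) = Add(325, -98) = 227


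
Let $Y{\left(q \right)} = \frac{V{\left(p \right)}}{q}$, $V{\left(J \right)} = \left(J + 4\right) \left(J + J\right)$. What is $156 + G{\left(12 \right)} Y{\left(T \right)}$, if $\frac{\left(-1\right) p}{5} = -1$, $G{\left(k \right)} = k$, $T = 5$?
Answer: $372$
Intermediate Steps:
$p = 5$ ($p = \left(-5\right) \left(-1\right) = 5$)
$V{\left(J \right)} = 2 J \left(4 + J\right)$ ($V{\left(J \right)} = \left(4 + J\right) 2 J = 2 J \left(4 + J\right)$)
$Y{\left(q \right)} = \frac{90}{q}$ ($Y{\left(q \right)} = \frac{2 \cdot 5 \left(4 + 5\right)}{q} = \frac{2 \cdot 5 \cdot 9}{q} = \frac{90}{q}$)
$156 + G{\left(12 \right)} Y{\left(T \right)} = 156 + 12 \cdot \frac{90}{5} = 156 + 12 \cdot 90 \cdot \frac{1}{5} = 156 + 12 \cdot 18 = 156 + 216 = 372$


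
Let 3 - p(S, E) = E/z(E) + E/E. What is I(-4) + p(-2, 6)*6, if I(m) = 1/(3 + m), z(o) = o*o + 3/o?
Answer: 731/73 ≈ 10.014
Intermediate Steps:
z(o) = o**2 + 3/o
p(S, E) = 2 - E**2/(3 + E**3) (p(S, E) = 3 - (E/(((3 + E**3)/E)) + E/E) = 3 - (E*(E/(3 + E**3)) + 1) = 3 - (E**2/(3 + E**3) + 1) = 3 - (1 + E**2/(3 + E**3)) = 3 + (-1 - E**2/(3 + E**3)) = 2 - E**2/(3 + E**3))
I(-4) + p(-2, 6)*6 = 1/(3 - 4) + ((6 - 1*6**2 + 2*6**3)/(3 + 6**3))*6 = 1/(-1) + ((6 - 1*36 + 2*216)/(3 + 216))*6 = -1 + ((6 - 36 + 432)/219)*6 = -1 + ((1/219)*402)*6 = -1 + (134/73)*6 = -1 + 804/73 = 731/73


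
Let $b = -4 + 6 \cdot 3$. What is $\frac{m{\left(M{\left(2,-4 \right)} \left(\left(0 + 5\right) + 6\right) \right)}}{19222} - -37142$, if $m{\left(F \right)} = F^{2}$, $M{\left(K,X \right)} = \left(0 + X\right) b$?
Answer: $\frac{51023070}{1373} \approx 37162.0$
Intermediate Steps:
$b = 14$ ($b = -4 + 18 = 14$)
$M{\left(K,X \right)} = 14 X$ ($M{\left(K,X \right)} = \left(0 + X\right) 14 = X 14 = 14 X$)
$\frac{m{\left(M{\left(2,-4 \right)} \left(\left(0 + 5\right) + 6\right) \right)}}{19222} - -37142 = \frac{\left(14 \left(-4\right) \left(\left(0 + 5\right) + 6\right)\right)^{2}}{19222} - -37142 = \left(- 56 \left(5 + 6\right)\right)^{2} \cdot \frac{1}{19222} + 37142 = \left(\left(-56\right) 11\right)^{2} \cdot \frac{1}{19222} + 37142 = \left(-616\right)^{2} \cdot \frac{1}{19222} + 37142 = 379456 \cdot \frac{1}{19222} + 37142 = \frac{27104}{1373} + 37142 = \frac{51023070}{1373}$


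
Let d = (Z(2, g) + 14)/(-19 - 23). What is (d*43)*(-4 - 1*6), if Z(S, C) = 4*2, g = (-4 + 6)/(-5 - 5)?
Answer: 4730/21 ≈ 225.24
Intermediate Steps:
g = -⅕ (g = 2/(-10) = 2*(-⅒) = -⅕ ≈ -0.20000)
Z(S, C) = 8
d = -11/21 (d = (8 + 14)/(-19 - 23) = 22/(-42) = 22*(-1/42) = -11/21 ≈ -0.52381)
(d*43)*(-4 - 1*6) = (-11/21*43)*(-4 - 1*6) = -473*(-4 - 6)/21 = -473/21*(-10) = 4730/21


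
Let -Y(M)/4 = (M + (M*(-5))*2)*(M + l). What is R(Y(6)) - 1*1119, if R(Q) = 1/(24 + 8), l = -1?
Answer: -35807/32 ≈ -1119.0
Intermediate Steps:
Y(M) = 36*M*(-1 + M) (Y(M) = -4*(M + (M*(-5))*2)*(M - 1) = -4*(M - 5*M*2)*(-1 + M) = -4*(M - 10*M)*(-1 + M) = -4*(-9*M)*(-1 + M) = -(-36)*M*(-1 + M) = 36*M*(-1 + M))
R(Q) = 1/32
R(Y(6)) - 1*1119 = 1/32 - 1*1119 = 1/32 - 1119 = -35807/32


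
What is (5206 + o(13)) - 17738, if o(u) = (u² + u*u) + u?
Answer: -12181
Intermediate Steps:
o(u) = u + 2*u² (o(u) = (u² + u²) + u = 2*u² + u = u + 2*u²)
(5206 + o(13)) - 17738 = (5206 + 13*(1 + 2*13)) - 17738 = (5206 + 13*(1 + 26)) - 17738 = (5206 + 13*27) - 17738 = (5206 + 351) - 17738 = 5557 - 17738 = -12181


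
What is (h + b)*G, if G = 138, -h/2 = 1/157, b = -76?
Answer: -1646892/157 ≈ -10490.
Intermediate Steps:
h = -2/157 ≈ -0.012739
(h + b)*G = (-2/157 - 76)*138 = -11934/157*138 = -1646892/157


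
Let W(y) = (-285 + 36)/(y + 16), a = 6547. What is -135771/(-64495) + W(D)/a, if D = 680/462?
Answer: 3583861398627/1704196015540 ≈ 2.1030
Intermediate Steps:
D = 340/231 (D = 680*(1/462) = 340/231 ≈ 1.4719)
W(y) = -249/(16 + y)
-135771/(-64495) + W(D)/a = -135771/(-64495) - 249/(16 + 340/231)/6547 = -135771*(-1/64495) - 249/4036/231*(1/6547) = 135771/64495 - 249*231/4036*(1/6547) = 135771/64495 - 57519/4036*1/6547 = 135771/64495 - 57519/26423692 = 3583861398627/1704196015540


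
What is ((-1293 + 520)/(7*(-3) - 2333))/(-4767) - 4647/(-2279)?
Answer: 52144632479/25573839522 ≈ 2.0390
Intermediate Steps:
((-1293 + 520)/(7*(-3) - 2333))/(-4767) - 4647/(-2279) = -773/(-21 - 2333)*(-1/4767) - 4647*(-1/2279) = -773/(-2354)*(-1/4767) + 4647/2279 = -773*(-1/2354)*(-1/4767) + 4647/2279 = (773/2354)*(-1/4767) + 4647/2279 = -773/11221518 + 4647/2279 = 52144632479/25573839522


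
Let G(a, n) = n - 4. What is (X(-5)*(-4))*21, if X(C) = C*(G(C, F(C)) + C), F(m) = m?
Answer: -5880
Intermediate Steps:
G(a, n) = -4 + n
X(C) = C*(-4 + 2*C) (X(C) = C*((-4 + C) + C) = C*(-4 + 2*C))
(X(-5)*(-4))*21 = ((2*(-5)*(-2 - 5))*(-4))*21 = ((2*(-5)*(-7))*(-4))*21 = (70*(-4))*21 = -280*21 = -5880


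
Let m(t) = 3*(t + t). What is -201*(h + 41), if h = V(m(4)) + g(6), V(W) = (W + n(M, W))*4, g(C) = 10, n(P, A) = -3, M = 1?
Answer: -27135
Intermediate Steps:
m(t) = 6*t (m(t) = 3*(2*t) = 6*t)
V(W) = -12 + 4*W (V(W) = (W - 3)*4 = (-3 + W)*4 = -12 + 4*W)
h = 94 (h = (-12 + 4*(6*4)) + 10 = (-12 + 4*24) + 10 = (-12 + 96) + 10 = 84 + 10 = 94)
-201*(h + 41) = -201*(94 + 41) = -201*135 = -27135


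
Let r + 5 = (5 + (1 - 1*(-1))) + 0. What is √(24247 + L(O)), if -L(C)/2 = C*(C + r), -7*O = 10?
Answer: √1188183/7 ≈ 155.72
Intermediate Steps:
r = 2 (r = -5 + ((5 + (1 - 1*(-1))) + 0) = -5 + ((5 + (1 + 1)) + 0) = -5 + ((5 + 2) + 0) = -5 + (7 + 0) = -5 + 7 = 2)
O = -10/7 (O = -⅐*10 = -10/7 ≈ -1.4286)
L(C) = -2*C*(2 + C) (L(C) = -2*C*(C + 2) = -2*C*(2 + C))
√(24247 + L(O)) = √(24247 - 2*(-10/7)*(2 - 10/7)) = √(24247 - 2*(-10/7)*4/7) = √(24247 + 80/49) = √(1188183/49) = √1188183/7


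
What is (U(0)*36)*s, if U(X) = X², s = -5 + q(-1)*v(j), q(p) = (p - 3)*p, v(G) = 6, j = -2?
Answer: 0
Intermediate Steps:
q(p) = p*(-3 + p) (q(p) = (-3 + p)*p = p*(-3 + p))
s = 19 (s = -5 - (-3 - 1)*6 = -5 - 1*(-4)*6 = -5 + 4*6 = -5 + 24 = 19)
(U(0)*36)*s = (0²*36)*19 = (0*36)*19 = 0*19 = 0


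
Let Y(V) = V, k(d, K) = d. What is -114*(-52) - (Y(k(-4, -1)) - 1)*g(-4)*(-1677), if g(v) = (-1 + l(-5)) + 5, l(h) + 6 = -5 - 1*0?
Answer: 64623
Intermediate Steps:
l(h) = -11 (l(h) = -6 + (-5 - 1*0) = -6 + (-5 + 0) = -6 - 5 = -11)
g(v) = -7 (g(v) = (-1 - 11) + 5 = -12 + 5 = -7)
-114*(-52) - (Y(k(-4, -1)) - 1)*g(-4)*(-1677) = -114*(-52) - (-4 - 1)*(-7)*(-1677) = 5928 - (-5*(-7))*(-1677) = 5928 - 35*(-1677) = 5928 - 1*(-58695) = 5928 + 58695 = 64623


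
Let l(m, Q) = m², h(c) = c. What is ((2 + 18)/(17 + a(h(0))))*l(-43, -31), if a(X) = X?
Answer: 36980/17 ≈ 2175.3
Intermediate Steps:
((2 + 18)/(17 + a(h(0))))*l(-43, -31) = ((2 + 18)/(17 + 0))*(-43)² = (20/17)*1849 = 36980/17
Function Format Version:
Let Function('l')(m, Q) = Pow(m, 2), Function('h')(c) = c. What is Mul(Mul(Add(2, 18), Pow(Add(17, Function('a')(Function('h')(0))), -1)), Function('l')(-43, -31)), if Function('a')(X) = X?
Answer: Rational(36980, 17) ≈ 2175.3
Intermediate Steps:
Mul(Mul(Add(2, 18), Pow(Add(17, Function('a')(Function('h')(0))), -1)), Function('l')(-43, -31)) = Mul(Mul(Add(2, 18), Pow(Add(17, 0), -1)), Pow(-43, 2)) = Mul(Mul(20, Pow(17, -1)), 1849) = Mul(Mul(20, Rational(1, 17)), 1849) = Mul(Rational(20, 17), 1849) = Rational(36980, 17)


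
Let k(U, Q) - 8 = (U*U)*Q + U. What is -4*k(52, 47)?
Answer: -508592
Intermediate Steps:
k(U, Q) = 8 + U + Q*U² (k(U, Q) = 8 + ((U*U)*Q + U) = 8 + (U²*Q + U) = 8 + (Q*U² + U) = 8 + (U + Q*U²) = 8 + U + Q*U²)
-4*k(52, 47) = -4*(8 + 52 + 47*52²) = -4*(8 + 52 + 47*2704) = -4*(8 + 52 + 127088) = -4*127148 = -508592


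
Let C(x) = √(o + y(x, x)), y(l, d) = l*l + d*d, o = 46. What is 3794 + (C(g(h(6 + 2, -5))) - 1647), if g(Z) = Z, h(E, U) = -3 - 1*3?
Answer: 2147 + √118 ≈ 2157.9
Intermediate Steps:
y(l, d) = d² + l² (y(l, d) = l² + d² = d² + l²)
h(E, U) = -6 (h(E, U) = -3 - 3 = -6)
C(x) = √(46 + 2*x²) (C(x) = √(46 + (x² + x²)) = √(46 + 2*x²))
3794 + (C(g(h(6 + 2, -5))) - 1647) = 3794 + (√(46 + 2*(-6)²) - 1647) = 3794 + (√(46 + 2*36) - 1647) = 3794 + (√(46 + 72) - 1647) = 3794 + (√118 - 1647) = 3794 + (-1647 + √118) = 2147 + √118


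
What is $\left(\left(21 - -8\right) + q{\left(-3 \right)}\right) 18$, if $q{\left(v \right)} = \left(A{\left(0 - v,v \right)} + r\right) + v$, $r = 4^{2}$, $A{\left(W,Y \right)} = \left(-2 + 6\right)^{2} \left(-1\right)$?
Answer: $468$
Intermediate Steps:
$A{\left(W,Y \right)} = -16$ ($A{\left(W,Y \right)} = 4^{2} \left(-1\right) = 16 \left(-1\right) = -16$)
$r = 16$
$q{\left(v \right)} = v$ ($q{\left(v \right)} = \left(-16 + 16\right) + v = 0 + v = v$)
$\left(\left(21 - -8\right) + q{\left(-3 \right)}\right) 18 = \left(\left(21 - -8\right) - 3\right) 18 = \left(\left(21 + 8\right) - 3\right) 18 = \left(29 - 3\right) 18 = 26 \cdot 18 = 468$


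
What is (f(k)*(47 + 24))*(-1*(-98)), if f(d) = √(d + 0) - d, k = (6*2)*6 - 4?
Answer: -473144 + 13916*√17 ≈ -4.1577e+5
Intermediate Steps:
k = 68 (k = 12*6 - 4 = 72 - 4 = 68)
f(d) = √d - d
(f(k)*(47 + 24))*(-1*(-98)) = ((√68 - 1*68)*(47 + 24))*(-1*(-98)) = ((2*√17 - 68)*71)*98 = ((-68 + 2*√17)*71)*98 = (-4828 + 142*√17)*98 = -473144 + 13916*√17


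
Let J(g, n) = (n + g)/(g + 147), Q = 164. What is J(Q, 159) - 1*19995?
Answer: -6218122/311 ≈ -19994.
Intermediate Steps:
J(g, n) = (g + n)/(147 + g)
J(Q, 159) - 1*19995 = (164 + 159)/(147 + 164) - 1*19995 = 323/311 - 19995 = -6218122/311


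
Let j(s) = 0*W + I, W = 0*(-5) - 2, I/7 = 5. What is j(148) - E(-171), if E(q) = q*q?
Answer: -29206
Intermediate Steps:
I = 35 (I = 7*5 = 35)
W = -2 (W = 0 - 2 = -2)
j(s) = 35 (j(s) = 0*(-2) + 35 = 0 + 35 = 35)
E(q) = q²
j(148) - E(-171) = 35 - 1*(-171)² = 35 - 1*29241 = 35 - 29241 = -29206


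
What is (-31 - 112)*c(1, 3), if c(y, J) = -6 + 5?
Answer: 143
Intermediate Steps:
c(y, J) = -1
(-31 - 112)*c(1, 3) = (-31 - 112)*(-1) = -143*(-1) = 143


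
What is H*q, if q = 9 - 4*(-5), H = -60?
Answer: -1740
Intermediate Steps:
q = 29 (q = 9 + 20 = 29)
H*q = -60*29 = -1740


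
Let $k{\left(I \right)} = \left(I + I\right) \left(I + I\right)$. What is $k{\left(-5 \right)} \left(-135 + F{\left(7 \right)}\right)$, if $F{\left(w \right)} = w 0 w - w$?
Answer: $-14200$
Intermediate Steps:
$k{\left(I \right)} = 4 I^{2}$ ($k{\left(I \right)} = 2 I 2 I = 4 I^{2}$)
$F{\left(w \right)} = - w$ ($F{\left(w \right)} = 0 w - w = 0 - w = - w$)
$k{\left(-5 \right)} \left(-135 + F{\left(7 \right)}\right) = 4 \left(-5\right)^{2} \left(-135 - 7\right) = 4 \cdot 25 \left(-135 - 7\right) = 100 \left(-142\right) = -14200$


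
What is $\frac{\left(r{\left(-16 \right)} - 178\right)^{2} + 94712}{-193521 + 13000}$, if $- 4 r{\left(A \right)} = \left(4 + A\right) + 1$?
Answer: $- \frac{2006793}{2888336} \approx -0.69479$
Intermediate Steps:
$r{\left(A \right)} = - \frac{5}{4} - \frac{A}{4}$ ($r{\left(A \right)} = - \frac{\left(4 + A\right) + 1}{4} = - \frac{5 + A}{4} = - \frac{5}{4} - \frac{A}{4}$)
$\frac{\left(r{\left(-16 \right)} - 178\right)^{2} + 94712}{-193521 + 13000} = \frac{\left(\left(- \frac{5}{4} - -4\right) - 178\right)^{2} + 94712}{-193521 + 13000} = \frac{\left(\left(- \frac{5}{4} + 4\right) - 178\right)^{2} + 94712}{-180521} = \left(\left(\frac{11}{4} - 178\right)^{2} + 94712\right) \left(- \frac{1}{180521}\right) = \left(\left(- \frac{701}{4}\right)^{2} + 94712\right) \left(- \frac{1}{180521}\right) = \left(\frac{491401}{16} + 94712\right) \left(- \frac{1}{180521}\right) = \frac{2006793}{16} \left(- \frac{1}{180521}\right) = - \frac{2006793}{2888336}$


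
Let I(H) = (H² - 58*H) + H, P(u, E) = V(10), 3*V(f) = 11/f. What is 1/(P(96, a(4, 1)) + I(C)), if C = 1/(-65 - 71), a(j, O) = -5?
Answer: 277440/218023 ≈ 1.2725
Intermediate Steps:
V(f) = 11/(3*f) (V(f) = (11/f)/3 = 11/(3*f))
P(u, E) = 11/30 (P(u, E) = (11/3)/10 = (11/3)*(⅒) = 11/30)
C = -1/136 (C = 1/(-136) = -1/136 ≈ -0.0073529)
I(H) = H² - 57*H
1/(P(96, a(4, 1)) + I(C)) = 1/(11/30 - (-57 - 1/136)/136) = 1/(11/30 - 1/136*(-7753/136)) = 1/(11/30 + 7753/18496) = 1/(218023/277440) = 277440/218023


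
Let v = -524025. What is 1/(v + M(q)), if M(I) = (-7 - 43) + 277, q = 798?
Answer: -1/523798 ≈ -1.9091e-6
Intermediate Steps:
M(I) = 227 (M(I) = -50 + 277 = 227)
1/(v + M(q)) = 1/(-524025 + 227) = 1/(-523798) = -1/523798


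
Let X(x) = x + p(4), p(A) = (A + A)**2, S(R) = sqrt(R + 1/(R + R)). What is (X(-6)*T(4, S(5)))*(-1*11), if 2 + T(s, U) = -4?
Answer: 3828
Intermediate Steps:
S(R) = sqrt(R + 1/(2*R))
T(s, U) = -6 (T(s, U) = -2 - 4 = -6)
p(A) = 4*A**2 (p(A) = (2*A)**2 = 4*A**2)
X(x) = 64 + x (X(x) = x + 4*4**2 = x + 4*16 = x + 64 = 64 + x)
(X(-6)*T(4, S(5)))*(-1*11) = ((64 - 6)*(-6))*(-1*11) = (58*(-6))*(-11) = -348*(-11) = 3828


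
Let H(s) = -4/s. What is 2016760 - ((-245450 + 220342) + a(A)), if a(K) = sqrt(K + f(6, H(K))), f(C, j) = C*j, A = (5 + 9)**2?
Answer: 2041868 - sqrt(9598)/7 ≈ 2.0419e+6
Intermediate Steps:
A = 196 (A = 14**2 = 196)
a(K) = sqrt(K - 24/K) (a(K) = sqrt(K + 6*(-4/K)) = sqrt(K - 24/K))
2016760 - ((-245450 + 220342) + a(A)) = 2016760 - ((-245450 + 220342) + sqrt(196 - 24/196)) = 2016760 - (-25108 + sqrt(196 - 24*1/196)) = 2016760 - (-25108 + sqrt(196 - 6/49)) = 2016760 - (-25108 + sqrt(9598/49)) = 2016760 - (-25108 + sqrt(9598)/7) = 2016760 + (25108 - sqrt(9598)/7) = 2041868 - sqrt(9598)/7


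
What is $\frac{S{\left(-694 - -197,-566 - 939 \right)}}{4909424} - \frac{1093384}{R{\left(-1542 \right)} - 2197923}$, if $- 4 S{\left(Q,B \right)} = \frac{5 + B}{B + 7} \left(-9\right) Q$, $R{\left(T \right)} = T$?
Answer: $\frac{1148200482473999}{2310794739246240} \approx 0.49689$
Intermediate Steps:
$S{\left(Q,B \right)} = \frac{9 Q \left(5 + B\right)}{4 \left(7 + B\right)}$ ($S{\left(Q,B \right)} = - \frac{\frac{5 + B}{B + 7} \left(-9\right) Q}{4} = - \frac{\frac{5 + B}{7 + B} \left(-9\right) Q}{4} = - \frac{- \frac{9 \left(5 + B\right)}{7 + B} Q}{4} = - \frac{\left(-9\right) Q \frac{1}{7 + B} \left(5 + B\right)}{4} = \frac{9 Q \left(5 + B\right)}{4 \left(7 + B\right)}$)
$\frac{S{\left(-694 - -197,-566 - 939 \right)}}{4909424} - \frac{1093384}{R{\left(-1542 \right)} - 2197923} = \frac{\frac{9}{4} \left(-694 - -197\right) \frac{1}{7 - 1505} \left(5 - 1505\right)}{4909424} - \frac{1093384}{-1542 - 2197923} = \frac{9 \left(-694 + 197\right) \left(5 - 1505\right)}{4 \left(7 - 1505\right)} \frac{1}{4909424} - \frac{1093384}{-2199465} = \frac{9}{4} \left(-497\right) \frac{1}{7 - 1505} \left(5 - 1505\right) \frac{1}{4909424} - - \frac{1093384}{2199465} = \frac{9}{4} \left(-497\right) \frac{1}{-1498} \left(-1500\right) \frac{1}{4909424} + \frac{1093384}{2199465} = \frac{9}{4} \left(-497\right) \left(- \frac{1}{1498}\right) \left(-1500\right) \frac{1}{4909424} + \frac{1093384}{2199465} = \left(- \frac{239625}{214}\right) \frac{1}{4909424} + \frac{1093384}{2199465} = - \frac{239625}{1050616736} + \frac{1093384}{2199465} = \frac{1148200482473999}{2310794739246240}$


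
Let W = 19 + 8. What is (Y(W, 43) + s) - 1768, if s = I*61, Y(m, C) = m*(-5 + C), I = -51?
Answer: -3853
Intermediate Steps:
W = 27
s = -3111 (s = -51*61 = -3111)
(Y(W, 43) + s) - 1768 = (27*(-5 + 43) - 3111) - 1768 = (27*38 - 3111) - 1768 = (1026 - 3111) - 1768 = -2085 - 1768 = -3853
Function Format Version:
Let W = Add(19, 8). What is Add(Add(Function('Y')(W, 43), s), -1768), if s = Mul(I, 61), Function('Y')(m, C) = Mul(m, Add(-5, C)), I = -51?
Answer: -3853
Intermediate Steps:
W = 27
s = -3111 (s = Mul(-51, 61) = -3111)
Add(Add(Function('Y')(W, 43), s), -1768) = Add(Add(Mul(27, Add(-5, 43)), -3111), -1768) = Add(Add(Mul(27, 38), -3111), -1768) = Add(Add(1026, -3111), -1768) = Add(-2085, -1768) = -3853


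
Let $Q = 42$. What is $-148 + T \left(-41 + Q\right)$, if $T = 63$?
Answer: $-85$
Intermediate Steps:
$-148 + T \left(-41 + Q\right) = -148 + 63 \left(-41 + 42\right) = -148 + 63 \cdot 1 = -148 + 63 = -85$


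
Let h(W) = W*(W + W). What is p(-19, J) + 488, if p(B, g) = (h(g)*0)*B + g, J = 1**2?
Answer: 489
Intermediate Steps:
h(W) = 2*W**2 (h(W) = W*(2*W) = 2*W**2)
J = 1
p(B, g) = g (p(B, g) = ((2*g**2)*0)*B + g = 0*B + g = 0 + g = g)
p(-19, J) + 488 = 1 + 488 = 489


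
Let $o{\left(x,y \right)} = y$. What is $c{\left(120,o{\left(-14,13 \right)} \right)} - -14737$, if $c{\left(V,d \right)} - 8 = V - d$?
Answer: $14852$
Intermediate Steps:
$c{\left(V,d \right)} = 8 + V - d$ ($c{\left(V,d \right)} = 8 + \left(V - d\right) = 8 + V - d$)
$c{\left(120,o{\left(-14,13 \right)} \right)} - -14737 = \left(8 + 120 - 13\right) - -14737 = \left(8 + 120 - 13\right) + 14737 = 115 + 14737 = 14852$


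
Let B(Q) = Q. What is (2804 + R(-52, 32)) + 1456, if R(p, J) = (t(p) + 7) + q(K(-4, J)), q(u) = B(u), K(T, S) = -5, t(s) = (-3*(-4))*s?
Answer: 3638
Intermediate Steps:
t(s) = 12*s
q(u) = u
R(p, J) = 2 + 12*p (R(p, J) = (12*p + 7) - 5 = (7 + 12*p) - 5 = 2 + 12*p)
(2804 + R(-52, 32)) + 1456 = (2804 + (2 + 12*(-52))) + 1456 = (2804 + (2 - 624)) + 1456 = (2804 - 622) + 1456 = 2182 + 1456 = 3638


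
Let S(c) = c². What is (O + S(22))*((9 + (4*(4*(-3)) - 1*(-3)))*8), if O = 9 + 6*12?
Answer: -162720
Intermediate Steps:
O = 81 (O = 9 + 72 = 81)
(O + S(22))*((9 + (4*(4*(-3)) - 1*(-3)))*8) = (81 + 22²)*((9 + (4*(4*(-3)) - 1*(-3)))*8) = (81 + 484)*((9 + (4*(-12) + 3))*8) = 565*((9 + (-48 + 3))*8) = 565*((9 - 45)*8) = 565*(-36*8) = 565*(-288) = -162720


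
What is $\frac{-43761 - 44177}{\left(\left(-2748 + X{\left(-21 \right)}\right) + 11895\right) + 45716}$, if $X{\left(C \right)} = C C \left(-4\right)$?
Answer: $- \frac{87938}{53099} \approx -1.6561$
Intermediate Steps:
$X{\left(C \right)} = - 4 C^{2}$ ($X{\left(C \right)} = C^{2} \left(-4\right) = - 4 C^{2}$)
$\frac{-43761 - 44177}{\left(\left(-2748 + X{\left(-21 \right)}\right) + 11895\right) + 45716} = \frac{-43761 - 44177}{\left(\left(-2748 - 4 \left(-21\right)^{2}\right) + 11895\right) + 45716} = - \frac{87938}{\left(\left(-2748 - 1764\right) + 11895\right) + 45716} = - \frac{87938}{\left(-4512 + 11895\right) + 45716} = - \frac{87938}{7383 + 45716} = - \frac{87938}{53099}$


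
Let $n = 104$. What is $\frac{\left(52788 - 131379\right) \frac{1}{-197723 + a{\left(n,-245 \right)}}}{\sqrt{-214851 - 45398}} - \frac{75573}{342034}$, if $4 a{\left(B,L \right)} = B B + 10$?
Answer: $- \frac{75573}{342034} - \frac{52394 i \sqrt{260249}}{33835232739} \approx -0.22095 - 0.00078996 i$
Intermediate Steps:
$a{\left(B,L \right)} = \frac{5}{2} + \frac{B^{2}}{4}$ ($a{\left(B,L \right)} = \frac{B B + 10}{4} = \frac{B^{2} + 10}{4} = \frac{10 + B^{2}}{4} = \frac{5}{2} + \frac{B^{2}}{4}$)
$\frac{\left(52788 - 131379\right) \frac{1}{-197723 + a{\left(n,-245 \right)}}}{\sqrt{-214851 - 45398}} - \frac{75573}{342034} = \frac{\left(52788 - 131379\right) \frac{1}{-197723 + \left(\frac{5}{2} + \frac{104^{2}}{4}\right)}}{\sqrt{-214851 - 45398}} - \frac{75573}{342034} = \frac{\left(-78591\right) \frac{1}{-197723 + \left(\frac{5}{2} + \frac{1}{4} \cdot 10816\right)}}{\sqrt{-260249}} - \frac{75573}{342034} = \frac{\left(-78591\right) \frac{1}{-197723 + \left(\frac{5}{2} + 2704\right)}}{i \sqrt{260249}} - \frac{75573}{342034} = - \frac{78591}{-197723 + \frac{5413}{2}} \left(- \frac{i \sqrt{260249}}{260249}\right) - \frac{75573}{342034} = - \frac{78591}{- \frac{390033}{2}} \left(- \frac{i \sqrt{260249}}{260249}\right) - \frac{75573}{342034} = \left(-78591\right) \left(- \frac{2}{390033}\right) \left(- \frac{i \sqrt{260249}}{260249}\right) - \frac{75573}{342034} = \frac{52394 \left(- \frac{i \sqrt{260249}}{260249}\right)}{130011} - \frac{75573}{342034} = - \frac{52394 i \sqrt{260249}}{33835232739} - \frac{75573}{342034} = - \frac{75573}{342034} - \frac{52394 i \sqrt{260249}}{33835232739}$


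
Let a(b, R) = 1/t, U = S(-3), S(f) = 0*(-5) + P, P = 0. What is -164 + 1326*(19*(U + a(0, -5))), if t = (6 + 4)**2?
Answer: 4397/50 ≈ 87.940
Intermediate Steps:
S(f) = 0 (S(f) = 0*(-5) + 0 = 0 + 0 = 0)
U = 0
t = 100 (t = 10**2 = 100)
a(b, R) = 1/100
-164 + 1326*(19*(U + a(0, -5))) = -164 + 1326*(19*(0 + 1/100)) = -164 + 1326*(19*(1/100)) = -164 + 1326*(19/100) = -164 + 12597/50 = 4397/50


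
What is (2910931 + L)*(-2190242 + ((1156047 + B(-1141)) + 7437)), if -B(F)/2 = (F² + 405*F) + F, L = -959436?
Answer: -5276897121860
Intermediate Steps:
B(F) = -812*F - 2*F² (B(F) = -2*((F² + 405*F) + F) = -2*(F² + 406*F) = -812*F - 2*F²)
(2910931 + L)*(-2190242 + ((1156047 + B(-1141)) + 7437)) = (2910931 - 959436)*(-2190242 + ((1156047 - 2*(-1141)*(406 - 1141)) + 7437)) = 1951495*(-2190242 + ((1156047 - 2*(-1141)*(-735)) + 7437)) = 1951495*(-2190242 + ((1156047 - 1677270) + 7437)) = 1951495*(-2190242 + (-521223 + 7437)) = 1951495*(-2190242 - 513786) = 1951495*(-2704028) = -5276897121860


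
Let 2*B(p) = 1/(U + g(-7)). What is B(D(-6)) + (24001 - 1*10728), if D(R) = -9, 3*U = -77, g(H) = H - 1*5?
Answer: 2999695/226 ≈ 13273.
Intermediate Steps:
g(H) = -5 + H (g(H) = H - 5 = -5 + H)
U = -77/3 (U = (⅓)*(-77) = -77/3 ≈ -25.667)
B(p) = -3/226 (B(p) = 1/(2*(-77/3 + (-5 - 7))) = 1/(2*(-77/3 - 12)) = 1/(2*(-113/3)) = (½)*(-3/113) = -3/226)
B(D(-6)) + (24001 - 1*10728) = -3/226 + (24001 - 1*10728) = -3/226 + (24001 - 10728) = -3/226 + 13273 = 2999695/226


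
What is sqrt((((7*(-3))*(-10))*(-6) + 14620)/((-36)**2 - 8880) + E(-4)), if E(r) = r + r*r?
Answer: sqrt(2300322)/474 ≈ 3.1997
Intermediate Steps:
E(r) = r + r**2
sqrt((((7*(-3))*(-10))*(-6) + 14620)/((-36)**2 - 8880) + E(-4)) = sqrt((((7*(-3))*(-10))*(-6) + 14620)/((-36)**2 - 8880) - 4*(1 - 4)) = sqrt((-21*(-10)*(-6) + 14620)/(1296 - 8880) - 4*(-3)) = sqrt((210*(-6) + 14620)/(-7584) + 12) = sqrt((-1260 + 14620)*(-1/7584) + 12) = sqrt(13360*(-1/7584) + 12) = sqrt(-835/474 + 12) = sqrt(4853/474) = sqrt(2300322)/474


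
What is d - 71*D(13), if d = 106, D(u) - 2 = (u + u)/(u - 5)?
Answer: -1067/4 ≈ -266.75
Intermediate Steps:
D(u) = 2 + 2*u/(-5 + u) (D(u) = 2 + (u + u)/(u - 5) = 2 + (2*u)/(-5 + u) = 2 + 2*u/(-5 + u))
d - 71*D(13) = 106 - 142*(-5 + 2*13)/(-5 + 13) = 106 - 142*(-5 + 26)/8 = 106 - 142*21/8 = 106 - 71*21/4 = 106 - 1491/4 = -1067/4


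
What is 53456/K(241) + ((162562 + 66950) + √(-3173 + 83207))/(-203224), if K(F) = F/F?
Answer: 1357914079/25403 - √80034/203224 ≈ 53455.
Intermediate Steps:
K(F) = 1
53456/K(241) + ((162562 + 66950) + √(-3173 + 83207))/(-203224) = 53456/1 + ((162562 + 66950) + √(-3173 + 83207))/(-203224) = 53456*1 + (229512 + √80034)*(-1/203224) = 53456 + (-28689/25403 - √80034/203224) = 1357914079/25403 - √80034/203224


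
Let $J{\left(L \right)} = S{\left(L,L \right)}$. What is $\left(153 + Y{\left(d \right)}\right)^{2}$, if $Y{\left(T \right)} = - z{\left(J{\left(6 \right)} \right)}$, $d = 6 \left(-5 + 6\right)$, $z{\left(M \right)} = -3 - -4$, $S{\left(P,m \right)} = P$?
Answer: $23104$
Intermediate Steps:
$J{\left(L \right)} = L$
$z{\left(M \right)} = 1$ ($z{\left(M \right)} = -3 + 4 = 1$)
$d = 6$ ($d = 6 \cdot 1 = 6$)
$Y{\left(T \right)} = -1$ ($Y{\left(T \right)} = \left(-1\right) 1 = -1$)
$\left(153 + Y{\left(d \right)}\right)^{2} = \left(153 - 1\right)^{2} = 152^{2} = 23104$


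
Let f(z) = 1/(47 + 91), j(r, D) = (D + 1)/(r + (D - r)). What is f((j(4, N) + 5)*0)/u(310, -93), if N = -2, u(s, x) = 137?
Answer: 1/18906 ≈ 5.2893e-5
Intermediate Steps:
j(r, D) = (1 + D)/D
f(z) = 1/138
f((j(4, N) + 5)*0)/u(310, -93) = (1/138)/137 = (1/138)*(1/137) = 1/18906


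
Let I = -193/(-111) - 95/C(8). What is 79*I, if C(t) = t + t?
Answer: -589103/1776 ≈ -331.70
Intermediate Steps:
C(t) = 2*t
I = -7457/1776 (I = -193/(-111) - 95/(2*8) = -193*(-1/111) - 95/16 = 193/111 - 95*1/16 = 193/111 - 95/16 = -7457/1776 ≈ -4.1988)
79*I = 79*(-7457/1776) = -589103/1776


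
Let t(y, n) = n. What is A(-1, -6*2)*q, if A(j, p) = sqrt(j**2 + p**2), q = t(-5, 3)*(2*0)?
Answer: 0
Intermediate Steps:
q = 0 (q = 3*(2*0) = 3*0 = 0)
A(-1, -6*2)*q = sqrt((-1)**2 + (-6*2)**2)*0 = sqrt(1 + (-12)**2)*0 = sqrt(1 + 144)*0 = sqrt(145)*0 = 0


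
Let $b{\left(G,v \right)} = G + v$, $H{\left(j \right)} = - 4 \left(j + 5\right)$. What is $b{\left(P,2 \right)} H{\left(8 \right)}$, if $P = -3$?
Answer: $52$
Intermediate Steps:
$H{\left(j \right)} = -20 - 4 j$ ($H{\left(j \right)} = - 4 \left(5 + j\right) = -20 - 4 j$)
$b{\left(P,2 \right)} H{\left(8 \right)} = \left(-3 + 2\right) \left(-20 - 32\right) = - (-20 - 32) = \left(-1\right) \left(-52\right) = 52$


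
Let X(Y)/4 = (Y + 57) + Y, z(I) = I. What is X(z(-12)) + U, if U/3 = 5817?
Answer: 17583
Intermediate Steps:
U = 17451 (U = 3*5817 = 17451)
X(Y) = 228 + 8*Y (X(Y) = 4*((Y + 57) + Y) = 4*((57 + Y) + Y) = 4*(57 + 2*Y) = 228 + 8*Y)
X(z(-12)) + U = (228 + 8*(-12)) + 17451 = (228 - 96) + 17451 = 132 + 17451 = 17583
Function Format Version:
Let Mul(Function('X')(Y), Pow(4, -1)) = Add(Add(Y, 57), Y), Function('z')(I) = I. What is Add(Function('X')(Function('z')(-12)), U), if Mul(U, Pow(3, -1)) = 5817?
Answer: 17583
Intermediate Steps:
U = 17451 (U = Mul(3, 5817) = 17451)
Function('X')(Y) = Add(228, Mul(8, Y)) (Function('X')(Y) = Mul(4, Add(Add(Y, 57), Y)) = Mul(4, Add(Add(57, Y), Y)) = Mul(4, Add(57, Mul(2, Y))) = Add(228, Mul(8, Y)))
Add(Function('X')(Function('z')(-12)), U) = Add(Add(228, Mul(8, -12)), 17451) = Add(Add(228, -96), 17451) = Add(132, 17451) = 17583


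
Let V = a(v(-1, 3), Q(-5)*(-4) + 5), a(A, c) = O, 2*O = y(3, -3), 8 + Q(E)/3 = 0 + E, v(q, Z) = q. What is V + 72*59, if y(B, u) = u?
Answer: 8493/2 ≈ 4246.5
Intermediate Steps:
Q(E) = -24 + 3*E (Q(E) = -24 + 3*(0 + E) = -24 + 3*E)
O = -3/2 (O = (1/2)*(-3) = -3/2 ≈ -1.5000)
a(A, c) = -3/2
V = -3/2 ≈ -1.5000
V + 72*59 = -3/2 + 72*59 = -3/2 + 4248 = 8493/2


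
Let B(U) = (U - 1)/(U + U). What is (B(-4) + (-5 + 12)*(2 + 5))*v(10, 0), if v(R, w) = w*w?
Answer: 0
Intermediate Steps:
v(R, w) = w²
B(U) = (-1 + U)/(2*U) (B(U) = (-1 + U)/((2*U)) = (-1 + U)*(1/(2*U)) = (-1 + U)/(2*U))
(B(-4) + (-5 + 12)*(2 + 5))*v(10, 0) = ((½)*(-1 - 4)/(-4) + (-5 + 12)*(2 + 5))*0² = ((½)*(-¼)*(-5) + 7*7)*0 = (5/8 + 49)*0 = (397/8)*0 = 0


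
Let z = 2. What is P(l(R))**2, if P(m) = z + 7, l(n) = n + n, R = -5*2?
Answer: 81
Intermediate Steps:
R = -10
l(n) = 2*n
P(m) = 9 (P(m) = 2 + 7 = 9)
P(l(R))**2 = 9**2 = 81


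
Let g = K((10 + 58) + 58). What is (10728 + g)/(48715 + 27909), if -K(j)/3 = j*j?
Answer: -9225/19156 ≈ -0.48157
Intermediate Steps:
K(j) = -3*j² (K(j) = -3*j*j = -3*j²)
g = -47628 (g = -3*((10 + 58) + 58)² = -3*(68 + 58)² = -3*126² = -3*15876 = -47628)
(10728 + g)/(48715 + 27909) = (10728 - 47628)/(48715 + 27909) = -36900/76624 = -36900*1/76624 = -9225/19156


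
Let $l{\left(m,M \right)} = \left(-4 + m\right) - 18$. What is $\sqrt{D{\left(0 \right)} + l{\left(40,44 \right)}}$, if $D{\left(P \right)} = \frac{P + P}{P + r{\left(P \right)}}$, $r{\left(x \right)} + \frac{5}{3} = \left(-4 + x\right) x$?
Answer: $3 \sqrt{2} \approx 4.2426$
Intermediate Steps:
$r{\left(x \right)} = - \frac{5}{3} + x \left(-4 + x\right)$ ($r{\left(x \right)} = - \frac{5}{3} + \left(-4 + x\right) x = - \frac{5}{3} + x \left(-4 + x\right)$)
$D{\left(P \right)} = \frac{2 P}{- \frac{5}{3} + P^{2} - 3 P}$ ($D{\left(P \right)} = \frac{P + P}{P - \left(\frac{5}{3} - P^{2} + 4 P\right)} = \frac{2 P}{- \frac{5}{3} + P^{2} - 3 P}$)
$l{\left(m,M \right)} = -22 + m$
$\sqrt{D{\left(0 \right)} + l{\left(40,44 \right)}} = \sqrt{6 \cdot 0 \frac{1}{-5 - 0 + 3 \cdot 0^{2}} + \left(-22 + 40\right)} = \sqrt{6 \cdot 0 \frac{1}{-5 + 0 + 3 \cdot 0} + 18} = \sqrt{6 \cdot 0 \frac{1}{-5 + 0 + 0} + 18} = \sqrt{6 \cdot 0 \frac{1}{-5} + 18} = \sqrt{6 \cdot 0 \left(- \frac{1}{5}\right) + 18} = \sqrt{0 + 18} = \sqrt{18} = 3 \sqrt{2}$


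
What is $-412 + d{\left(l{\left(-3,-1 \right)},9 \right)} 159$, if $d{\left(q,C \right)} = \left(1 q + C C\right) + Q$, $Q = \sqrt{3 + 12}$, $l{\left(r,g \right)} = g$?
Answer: $12308 + 159 \sqrt{15} \approx 12924.0$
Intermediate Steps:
$Q = \sqrt{15} \approx 3.873$
$d{\left(q,C \right)} = q + \sqrt{15} + C^{2}$ ($d{\left(q,C \right)} = \left(1 q + C C\right) + \sqrt{15} = \left(q + C^{2}\right) + \sqrt{15} = q + \sqrt{15} + C^{2}$)
$-412 + d{\left(l{\left(-3,-1 \right)},9 \right)} 159 = -412 + \left(-1 + \sqrt{15} + 9^{2}\right) 159 = -412 + \left(-1 + \sqrt{15} + 81\right) 159 = -412 + \left(80 + \sqrt{15}\right) 159 = -412 + \left(12720 + 159 \sqrt{15}\right) = 12308 + 159 \sqrt{15}$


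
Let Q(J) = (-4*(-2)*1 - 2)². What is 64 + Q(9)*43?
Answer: 1612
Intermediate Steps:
Q(J) = 36 (Q(J) = (8*1 - 2)² = (8 - 2)² = 6² = 36)
64 + Q(9)*43 = 64 + 36*43 = 64 + 1548 = 1612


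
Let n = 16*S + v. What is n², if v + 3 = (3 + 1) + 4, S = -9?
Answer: 19321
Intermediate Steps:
v = 5 (v = -3 + ((3 + 1) + 4) = -3 + (4 + 4) = -3 + 8 = 5)
n = -139 (n = 16*(-9) + 5 = -144 + 5 = -139)
n² = (-139)² = 19321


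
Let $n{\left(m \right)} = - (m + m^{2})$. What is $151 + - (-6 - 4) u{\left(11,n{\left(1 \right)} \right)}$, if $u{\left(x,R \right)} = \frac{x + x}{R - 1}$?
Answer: $\frac{233}{3} \approx 77.667$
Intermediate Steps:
$n{\left(m \right)} = - m - m^{2}$
$u{\left(x,R \right)} = \frac{2 x}{-1 + R}$
$151 + - (-6 - 4) u{\left(11,n{\left(1 \right)} \right)} = 151 + - (-6 - 4) 2 \cdot 11 \frac{1}{-1 - 1 \left(1 + 1\right)} = 151 + \left(-1\right) \left(-10\right) 2 \cdot 11 \frac{1}{-1 - 1 \cdot 2} = 151 + 10 \cdot 2 \cdot 11 \frac{1}{-1 - 2} = 151 + 10 \cdot 2 \cdot 11 \frac{1}{-3} = 151 + 10 \cdot 2 \cdot 11 \left(- \frac{1}{3}\right) = 151 + 10 \left(- \frac{22}{3}\right) = 151 - \frac{220}{3} = \frac{233}{3}$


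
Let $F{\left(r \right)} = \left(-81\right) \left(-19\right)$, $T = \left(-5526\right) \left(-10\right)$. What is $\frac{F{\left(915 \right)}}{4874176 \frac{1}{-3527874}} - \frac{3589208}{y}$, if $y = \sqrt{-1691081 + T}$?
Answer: $- \frac{2714699043}{2437088} + \frac{3589208 i \sqrt{1635821}}{1635821} \approx -1113.9 + 2806.3 i$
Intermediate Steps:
$T = 55260$
$y = i \sqrt{1635821}$ ($y = \sqrt{-1691081 + 55260} = \sqrt{-1635821} = i \sqrt{1635821} \approx 1279.0 i$)
$F{\left(r \right)} = 1539$
$\frac{F{\left(915 \right)}}{4874176 \frac{1}{-3527874}} - \frac{3589208}{y} = \frac{1539}{4874176 \frac{1}{-3527874}} - \frac{3589208}{i \sqrt{1635821}} = \frac{1539}{4874176 \left(- \frac{1}{3527874}\right)} - 3589208 \left(- \frac{i \sqrt{1635821}}{1635821}\right) = \frac{1539}{- \frac{2437088}{1763937}} + \frac{3589208 i \sqrt{1635821}}{1635821} = 1539 \left(- \frac{1763937}{2437088}\right) + \frac{3589208 i \sqrt{1635821}}{1635821} = - \frac{2714699043}{2437088} + \frac{3589208 i \sqrt{1635821}}{1635821}$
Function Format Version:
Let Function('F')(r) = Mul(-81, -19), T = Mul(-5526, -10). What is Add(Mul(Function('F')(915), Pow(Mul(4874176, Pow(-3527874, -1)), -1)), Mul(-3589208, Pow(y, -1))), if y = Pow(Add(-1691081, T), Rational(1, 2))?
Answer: Add(Rational(-2714699043, 2437088), Mul(Rational(3589208, 1635821), I, Pow(1635821, Rational(1, 2)))) ≈ Add(-1113.9, Mul(2806.3, I))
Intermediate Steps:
T = 55260
y = Mul(I, Pow(1635821, Rational(1, 2))) (y = Pow(Add(-1691081, 55260), Rational(1, 2)) = Pow(-1635821, Rational(1, 2)) = Mul(I, Pow(1635821, Rational(1, 2))) ≈ Mul(1279.0, I))
Function('F')(r) = 1539
Add(Mul(Function('F')(915), Pow(Mul(4874176, Pow(-3527874, -1)), -1)), Mul(-3589208, Pow(y, -1))) = Add(Mul(1539, Pow(Mul(4874176, Pow(-3527874, -1)), -1)), Mul(-3589208, Pow(Mul(I, Pow(1635821, Rational(1, 2))), -1))) = Add(Mul(1539, Pow(Mul(4874176, Rational(-1, 3527874)), -1)), Mul(-3589208, Mul(Rational(-1, 1635821), I, Pow(1635821, Rational(1, 2))))) = Add(Mul(1539, Pow(Rational(-2437088, 1763937), -1)), Mul(Rational(3589208, 1635821), I, Pow(1635821, Rational(1, 2)))) = Add(Mul(1539, Rational(-1763937, 2437088)), Mul(Rational(3589208, 1635821), I, Pow(1635821, Rational(1, 2)))) = Add(Rational(-2714699043, 2437088), Mul(Rational(3589208, 1635821), I, Pow(1635821, Rational(1, 2))))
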